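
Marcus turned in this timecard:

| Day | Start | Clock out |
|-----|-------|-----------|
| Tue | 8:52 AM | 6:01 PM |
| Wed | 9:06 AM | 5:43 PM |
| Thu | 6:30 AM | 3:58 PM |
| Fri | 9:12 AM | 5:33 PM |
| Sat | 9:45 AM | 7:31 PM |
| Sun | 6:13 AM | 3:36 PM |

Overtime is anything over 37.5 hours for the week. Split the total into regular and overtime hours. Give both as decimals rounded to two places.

Tue: 8:52 AM–6:01 PM = 9 h 9 min
Wed: 9:06 AM–5:43 PM = 8 h 37 min
Thu: 6:30 AM–3:58 PM = 9 h 28 min
Fri: 9:12 AM–5:33 PM = 8 h 21 min
Sat: 9:45 AM–7:31 PM = 9 h 46 min
Sun: 6:13 AM–3:36 PM = 9 h 23 min
Total worked: 54 h 44 min = 54.73 h.
Threshold 37.5 h → overtime 17 h 14 min, regular 37 h 30 min.

Regular 37.50 hours, overtime 17.23 hours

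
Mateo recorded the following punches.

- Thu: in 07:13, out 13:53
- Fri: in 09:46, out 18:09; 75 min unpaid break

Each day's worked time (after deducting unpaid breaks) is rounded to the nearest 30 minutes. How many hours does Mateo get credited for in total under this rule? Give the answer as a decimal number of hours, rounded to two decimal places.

13.50 hours

Thu: 07:13–13:53 = 6 h 40 min → rounds to 6 h 30 min
Fri: 09:46–18:09 = 8 h 23 min − 75 min = 7 h 8 min → rounds to 7 h 0 min
Total credited: 13 h 30 min.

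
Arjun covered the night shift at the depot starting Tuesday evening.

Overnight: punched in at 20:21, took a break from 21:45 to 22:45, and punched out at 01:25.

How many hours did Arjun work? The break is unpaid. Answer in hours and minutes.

Overnight: 20:21 → midnight = 3 h 39 min; midnight → 01:25 = 1 h 25 min; span 5 h 4 min; less 60 min break → 4 h 4 min

4 h 4 min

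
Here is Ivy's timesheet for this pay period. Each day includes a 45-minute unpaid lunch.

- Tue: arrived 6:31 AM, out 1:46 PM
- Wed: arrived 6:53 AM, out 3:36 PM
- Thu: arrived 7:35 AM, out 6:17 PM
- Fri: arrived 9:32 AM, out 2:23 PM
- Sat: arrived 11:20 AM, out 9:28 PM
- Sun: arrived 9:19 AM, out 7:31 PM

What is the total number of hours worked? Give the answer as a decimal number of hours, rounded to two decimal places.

47.35 hours

Tue: 6:31 AM–1:46 PM = 7 h 15 min; less 45 min break → 6 h 30 min
Wed: 6:53 AM–3:36 PM = 8 h 43 min; less 45 min break → 7 h 58 min
Thu: 7:35 AM–6:17 PM = 10 h 42 min; less 45 min break → 9 h 57 min
Fri: 9:32 AM–2:23 PM = 4 h 51 min; less 45 min break → 4 h 6 min
Sat: 11:20 AM–9:28 PM = 10 h 8 min; less 45 min break → 9 h 23 min
Sun: 9:19 AM–7:31 PM = 10 h 12 min; less 45 min break → 9 h 27 min
Total: 6 h 30 min + 7 h 58 min + 9 h 57 min + 4 h 6 min + 9 h 23 min + 9 h 27 min = 47 h 21 min.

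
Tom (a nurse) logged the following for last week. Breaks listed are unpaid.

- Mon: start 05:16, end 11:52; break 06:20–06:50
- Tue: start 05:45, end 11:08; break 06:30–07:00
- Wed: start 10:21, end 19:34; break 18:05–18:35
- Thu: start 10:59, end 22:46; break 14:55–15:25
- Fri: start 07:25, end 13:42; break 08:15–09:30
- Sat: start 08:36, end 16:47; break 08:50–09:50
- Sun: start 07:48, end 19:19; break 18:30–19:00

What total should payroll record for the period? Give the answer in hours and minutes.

Mon: 05:16–11:52 = 6 h 36 min; less 30 min break → 6 h 6 min
Tue: 05:45–11:08 = 5 h 23 min; less 30 min break → 4 h 53 min
Wed: 10:21–19:34 = 9 h 13 min; less 30 min break → 8 h 43 min
Thu: 10:59–22:46 = 11 h 47 min; less 30 min break → 11 h 17 min
Fri: 07:25–13:42 = 6 h 17 min; less 75 min break → 5 h 2 min
Sat: 08:36–16:47 = 8 h 11 min; less 60 min break → 7 h 11 min
Sun: 07:48–19:19 = 11 h 31 min; less 30 min break → 11 h 1 min
Total: 6 h 6 min + 4 h 53 min + 8 h 43 min + 11 h 17 min + 5 h 2 min + 7 h 11 min + 11 h 1 min = 54 h 13 min.

54 h 13 min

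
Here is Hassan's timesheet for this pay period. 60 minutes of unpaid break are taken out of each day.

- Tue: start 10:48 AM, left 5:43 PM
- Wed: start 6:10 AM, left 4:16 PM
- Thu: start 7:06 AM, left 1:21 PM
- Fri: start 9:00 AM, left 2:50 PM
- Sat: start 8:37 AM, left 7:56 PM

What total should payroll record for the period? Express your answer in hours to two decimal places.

Tue: 10:48 AM–5:43 PM = 6 h 55 min; less 60 min break → 5 h 55 min
Wed: 6:10 AM–4:16 PM = 10 h 6 min; less 60 min break → 9 h 6 min
Thu: 7:06 AM–1:21 PM = 6 h 15 min; less 60 min break → 5 h 15 min
Fri: 9:00 AM–2:50 PM = 5 h 50 min; less 60 min break → 4 h 50 min
Sat: 8:37 AM–7:56 PM = 11 h 19 min; less 60 min break → 10 h 19 min
Total: 5 h 55 min + 9 h 6 min + 5 h 15 min + 4 h 50 min + 10 h 19 min = 35 h 25 min.

35.42 hours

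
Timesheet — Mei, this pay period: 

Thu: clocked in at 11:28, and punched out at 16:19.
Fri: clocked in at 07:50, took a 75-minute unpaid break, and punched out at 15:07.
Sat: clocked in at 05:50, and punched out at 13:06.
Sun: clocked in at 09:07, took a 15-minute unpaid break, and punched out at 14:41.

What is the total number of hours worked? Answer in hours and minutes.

Thu: 11:28–16:19 = 4 h 51 min
Fri: 07:50–15:07 = 7 h 17 min; less 75 min break → 6 h 2 min
Sat: 05:50–13:06 = 7 h 16 min
Sun: 09:07–14:41 = 5 h 34 min; less 15 min break → 5 h 19 min
Total: 4 h 51 min + 6 h 2 min + 7 h 16 min + 5 h 19 min = 23 h 28 min.

23 h 28 min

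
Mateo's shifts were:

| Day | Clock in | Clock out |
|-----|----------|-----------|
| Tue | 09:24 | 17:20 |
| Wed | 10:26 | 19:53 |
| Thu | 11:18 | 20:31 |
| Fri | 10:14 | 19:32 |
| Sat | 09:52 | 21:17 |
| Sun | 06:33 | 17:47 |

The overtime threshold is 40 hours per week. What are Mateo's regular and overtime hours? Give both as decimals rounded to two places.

Regular 40.00 hours, overtime 18.55 hours

Tue: 09:24–17:20 = 7 h 56 min
Wed: 10:26–19:53 = 9 h 27 min
Thu: 11:18–20:31 = 9 h 13 min
Fri: 10:14–19:32 = 9 h 18 min
Sat: 09:52–21:17 = 11 h 25 min
Sun: 06:33–17:47 = 11 h 14 min
Total worked: 58 h 33 min = 58.55 h.
Threshold 40 h → overtime 18 h 33 min, regular 40 h 0 min.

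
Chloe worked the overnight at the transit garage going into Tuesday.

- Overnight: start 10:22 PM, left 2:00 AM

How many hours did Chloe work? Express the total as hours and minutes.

Overnight: 10:22 PM → midnight = 1 h 38 min; midnight → 2:00 AM = 2 h 0 min; span 3 h 38 min

3 h 38 min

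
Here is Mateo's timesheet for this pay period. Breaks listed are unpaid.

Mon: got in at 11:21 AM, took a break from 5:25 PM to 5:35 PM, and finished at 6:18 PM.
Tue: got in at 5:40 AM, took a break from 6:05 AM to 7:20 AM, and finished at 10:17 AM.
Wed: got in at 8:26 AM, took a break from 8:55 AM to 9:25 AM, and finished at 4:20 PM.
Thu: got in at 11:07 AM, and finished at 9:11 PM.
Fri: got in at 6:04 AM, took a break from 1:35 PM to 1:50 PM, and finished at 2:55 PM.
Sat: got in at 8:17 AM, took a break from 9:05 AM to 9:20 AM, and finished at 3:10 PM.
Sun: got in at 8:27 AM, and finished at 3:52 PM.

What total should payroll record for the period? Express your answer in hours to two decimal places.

Mon: 11:21 AM–6:18 PM = 6 h 57 min; less 10 min break → 6 h 47 min
Tue: 5:40 AM–10:17 AM = 4 h 37 min; less 75 min break → 3 h 22 min
Wed: 8:26 AM–4:20 PM = 7 h 54 min; less 30 min break → 7 h 24 min
Thu: 11:07 AM–9:11 PM = 10 h 4 min
Fri: 6:04 AM–2:55 PM = 8 h 51 min; less 15 min break → 8 h 36 min
Sat: 8:17 AM–3:10 PM = 6 h 53 min; less 15 min break → 6 h 38 min
Sun: 8:27 AM–3:52 PM = 7 h 25 min
Total: 6 h 47 min + 3 h 22 min + 7 h 24 min + 10 h 4 min + 8 h 36 min + 6 h 38 min + 7 h 25 min = 50 h 16 min.

50.27 hours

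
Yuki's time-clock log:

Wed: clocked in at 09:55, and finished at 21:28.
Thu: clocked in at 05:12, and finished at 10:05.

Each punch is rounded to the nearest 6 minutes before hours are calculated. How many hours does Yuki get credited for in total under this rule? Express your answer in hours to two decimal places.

Wed: in 09:55→09:54, out 21:28→21:30; 11 h 36 min
Thu: in 05:12→05:12, out 10:05→10:06; 4 h 54 min
Total credited: 16 h 30 min.

16.50 hours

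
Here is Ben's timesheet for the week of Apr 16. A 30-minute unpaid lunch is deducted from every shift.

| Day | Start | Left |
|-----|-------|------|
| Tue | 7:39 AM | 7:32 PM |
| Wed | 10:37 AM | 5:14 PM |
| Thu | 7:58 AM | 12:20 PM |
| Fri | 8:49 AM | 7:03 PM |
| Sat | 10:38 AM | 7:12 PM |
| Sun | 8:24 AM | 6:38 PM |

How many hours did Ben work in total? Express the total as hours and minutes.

Tue: 7:39 AM–7:32 PM = 11 h 53 min; less 30 min break → 11 h 23 min
Wed: 10:37 AM–5:14 PM = 6 h 37 min; less 30 min break → 6 h 7 min
Thu: 7:58 AM–12:20 PM = 4 h 22 min; less 30 min break → 3 h 52 min
Fri: 8:49 AM–7:03 PM = 10 h 14 min; less 30 min break → 9 h 44 min
Sat: 10:38 AM–7:12 PM = 8 h 34 min; less 30 min break → 8 h 4 min
Sun: 8:24 AM–6:38 PM = 10 h 14 min; less 30 min break → 9 h 44 min
Total: 11 h 23 min + 6 h 7 min + 3 h 52 min + 9 h 44 min + 8 h 4 min + 9 h 44 min = 48 h 54 min.

48 h 54 min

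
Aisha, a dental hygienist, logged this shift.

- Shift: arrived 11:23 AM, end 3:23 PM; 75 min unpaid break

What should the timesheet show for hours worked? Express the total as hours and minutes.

2 h 45 min

Shift: 11:23 AM–3:23 PM = 4 h 0 min; less 75 min break → 2 h 45 min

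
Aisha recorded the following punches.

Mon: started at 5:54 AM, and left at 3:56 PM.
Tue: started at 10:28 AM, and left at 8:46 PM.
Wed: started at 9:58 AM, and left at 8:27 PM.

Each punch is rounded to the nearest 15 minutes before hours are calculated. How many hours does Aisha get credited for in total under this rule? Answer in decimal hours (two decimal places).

30.75 hours

Mon: in 5:54 AM→6:00 AM, out 3:56 PM→4:00 PM; 10 h 0 min
Tue: in 10:28 AM→10:30 AM, out 8:46 PM→8:45 PM; 10 h 15 min
Wed: in 9:58 AM→10:00 AM, out 8:27 PM→8:30 PM; 10 h 30 min
Total credited: 30 h 45 min.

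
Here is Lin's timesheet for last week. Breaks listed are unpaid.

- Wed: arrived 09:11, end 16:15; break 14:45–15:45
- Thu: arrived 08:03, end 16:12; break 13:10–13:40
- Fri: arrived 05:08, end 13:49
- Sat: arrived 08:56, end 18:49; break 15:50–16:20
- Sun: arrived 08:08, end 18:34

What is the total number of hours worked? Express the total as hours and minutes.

Wed: 09:11–16:15 = 7 h 4 min; less 60 min break → 6 h 4 min
Thu: 08:03–16:12 = 8 h 9 min; less 30 min break → 7 h 39 min
Fri: 05:08–13:49 = 8 h 41 min
Sat: 08:56–18:49 = 9 h 53 min; less 30 min break → 9 h 23 min
Sun: 08:08–18:34 = 10 h 26 min
Total: 6 h 4 min + 7 h 39 min + 8 h 41 min + 9 h 23 min + 10 h 26 min = 42 h 13 min.

42 h 13 min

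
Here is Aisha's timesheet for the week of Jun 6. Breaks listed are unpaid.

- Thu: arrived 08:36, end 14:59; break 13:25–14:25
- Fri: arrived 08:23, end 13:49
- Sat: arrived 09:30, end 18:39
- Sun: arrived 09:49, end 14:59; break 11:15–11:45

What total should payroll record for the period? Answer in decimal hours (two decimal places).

Thu: 08:36–14:59 = 6 h 23 min; less 60 min break → 5 h 23 min
Fri: 08:23–13:49 = 5 h 26 min
Sat: 09:30–18:39 = 9 h 9 min
Sun: 09:49–14:59 = 5 h 10 min; less 30 min break → 4 h 40 min
Total: 5 h 23 min + 5 h 26 min + 9 h 9 min + 4 h 40 min = 24 h 38 min.

24.63 hours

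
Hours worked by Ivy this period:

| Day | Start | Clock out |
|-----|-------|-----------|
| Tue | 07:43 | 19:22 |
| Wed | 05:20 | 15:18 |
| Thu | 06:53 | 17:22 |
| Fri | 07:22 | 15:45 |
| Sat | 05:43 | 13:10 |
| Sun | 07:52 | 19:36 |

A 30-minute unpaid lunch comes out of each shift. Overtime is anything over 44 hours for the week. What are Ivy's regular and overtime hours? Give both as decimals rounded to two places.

Regular 44.00 hours, overtime 12.67 hours

Tue: 07:43–19:22 = 11 h 39 min; less 30 min break → 11 h 9 min
Wed: 05:20–15:18 = 9 h 58 min; less 30 min break → 9 h 28 min
Thu: 06:53–17:22 = 10 h 29 min; less 30 min break → 9 h 59 min
Fri: 07:22–15:45 = 8 h 23 min; less 30 min break → 7 h 53 min
Sat: 05:43–13:10 = 7 h 27 min; less 30 min break → 6 h 57 min
Sun: 07:52–19:36 = 11 h 44 min; less 30 min break → 11 h 14 min
Total worked: 56 h 40 min = 56.67 h.
Threshold 44 h → overtime 12 h 40 min, regular 44 h 0 min.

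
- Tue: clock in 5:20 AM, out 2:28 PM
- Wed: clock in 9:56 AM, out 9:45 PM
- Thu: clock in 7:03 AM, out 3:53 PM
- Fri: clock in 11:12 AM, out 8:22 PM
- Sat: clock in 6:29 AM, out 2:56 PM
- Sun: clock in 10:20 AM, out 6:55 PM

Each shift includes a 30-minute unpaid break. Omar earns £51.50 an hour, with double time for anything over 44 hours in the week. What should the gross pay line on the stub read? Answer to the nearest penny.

Tue: 5:20 AM–2:28 PM = 9 h 8 min; less 30 min break → 8 h 38 min
Wed: 9:56 AM–9:45 PM = 11 h 49 min; less 30 min break → 11 h 19 min
Thu: 7:03 AM–3:53 PM = 8 h 50 min; less 30 min break → 8 h 20 min
Fri: 11:12 AM–8:22 PM = 9 h 10 min; less 30 min break → 8 h 40 min
Sat: 6:29 AM–2:56 PM = 8 h 27 min; less 30 min break → 7 h 57 min
Sun: 10:20 AM–6:55 PM = 8 h 35 min; less 30 min break → 8 h 5 min
Total worked: 52 h 59 min = 3179 min.
Regular 44 h 0 min = 2640 min at £51.50/h; overtime 8 h 59 min = 539 min at £103.00/h.
Pay = (2640 × £51.50 + 539 × £103.00) ÷ 60 = £3191.28.

£3191.28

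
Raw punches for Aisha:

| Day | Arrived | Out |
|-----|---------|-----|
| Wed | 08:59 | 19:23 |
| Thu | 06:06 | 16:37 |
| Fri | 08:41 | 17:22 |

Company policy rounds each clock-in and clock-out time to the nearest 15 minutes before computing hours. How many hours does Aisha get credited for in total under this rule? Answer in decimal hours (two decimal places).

29.50 hours

Wed: in 08:59→09:00, out 19:23→19:30; 10 h 30 min
Thu: in 06:06→06:00, out 16:37→16:30; 10 h 30 min
Fri: in 08:41→08:45, out 17:22→17:15; 8 h 30 min
Total credited: 29 h 30 min.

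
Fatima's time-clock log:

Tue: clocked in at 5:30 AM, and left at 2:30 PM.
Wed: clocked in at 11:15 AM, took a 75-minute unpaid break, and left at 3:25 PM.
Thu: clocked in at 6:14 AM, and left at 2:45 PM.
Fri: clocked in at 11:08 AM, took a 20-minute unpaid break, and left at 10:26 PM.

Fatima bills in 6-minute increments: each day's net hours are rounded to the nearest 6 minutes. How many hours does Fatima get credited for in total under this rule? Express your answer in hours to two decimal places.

Tue: 5:30 AM–2:30 PM = 9 h 0 min → rounds to 9 h 0 min
Wed: 11:15 AM–3:25 PM = 4 h 10 min − 75 min = 2 h 55 min → rounds to 2 h 54 min
Thu: 6:14 AM–2:45 PM = 8 h 31 min → rounds to 8 h 30 min
Fri: 11:08 AM–10:26 PM = 11 h 18 min − 20 min = 10 h 58 min → rounds to 11 h 0 min
Total credited: 31 h 24 min.

31.40 hours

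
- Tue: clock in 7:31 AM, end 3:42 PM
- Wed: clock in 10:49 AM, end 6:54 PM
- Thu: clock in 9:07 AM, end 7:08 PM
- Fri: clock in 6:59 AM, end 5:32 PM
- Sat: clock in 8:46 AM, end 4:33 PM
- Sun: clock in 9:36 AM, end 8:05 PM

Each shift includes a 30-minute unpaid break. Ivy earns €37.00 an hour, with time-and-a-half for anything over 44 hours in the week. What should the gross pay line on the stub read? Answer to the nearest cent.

Tue: 7:31 AM–3:42 PM = 8 h 11 min; less 30 min break → 7 h 41 min
Wed: 10:49 AM–6:54 PM = 8 h 5 min; less 30 min break → 7 h 35 min
Thu: 9:07 AM–7:08 PM = 10 h 1 min; less 30 min break → 9 h 31 min
Fri: 6:59 AM–5:32 PM = 10 h 33 min; less 30 min break → 10 h 3 min
Sat: 8:46 AM–4:33 PM = 7 h 47 min; less 30 min break → 7 h 17 min
Sun: 9:36 AM–8:05 PM = 10 h 29 min; less 30 min break → 9 h 59 min
Total worked: 52 h 6 min = 3126 min.
Regular 44 h 0 min = 2640 min at €37.00/h; overtime 8 h 6 min = 486 min at €55.50/h.
Pay = (2640 × €37.00 + 486 × €55.50) ÷ 60 = €2077.55.

€2077.55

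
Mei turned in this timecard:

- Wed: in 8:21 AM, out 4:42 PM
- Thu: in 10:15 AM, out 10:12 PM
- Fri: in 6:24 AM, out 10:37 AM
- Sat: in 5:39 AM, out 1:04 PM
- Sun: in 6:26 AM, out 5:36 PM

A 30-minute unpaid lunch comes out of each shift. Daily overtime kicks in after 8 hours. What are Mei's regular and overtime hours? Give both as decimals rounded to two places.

Wed: 8:21 AM–4:42 PM = 8 h 21 min; less 30 min break → 7 h 51 min
Thu: 10:15 AM–10:12 PM = 11 h 57 min; less 30 min break → 11 h 27 min
Fri: 6:24 AM–10:37 AM = 4 h 13 min; less 30 min break → 3 h 43 min
Sat: 5:39 AM–1:04 PM = 7 h 25 min; less 30 min break → 6 h 55 min
Sun: 6:26 AM–5:36 PM = 11 h 10 min; less 30 min break → 10 h 40 min
Wed reg 7 h 51 min / OT 0 h 0 min; Thu reg 8 h 0 min / OT 3 h 27 min; Fri reg 3 h 43 min / OT 0 h 0 min; Sat reg 6 h 55 min / OT 0 h 0 min; Sun reg 8 h 0 min / OT 2 h 40 min.
Totals: regular 34 h 29 min, overtime 6 h 7 min.

Regular 34.48 hours, overtime 6.12 hours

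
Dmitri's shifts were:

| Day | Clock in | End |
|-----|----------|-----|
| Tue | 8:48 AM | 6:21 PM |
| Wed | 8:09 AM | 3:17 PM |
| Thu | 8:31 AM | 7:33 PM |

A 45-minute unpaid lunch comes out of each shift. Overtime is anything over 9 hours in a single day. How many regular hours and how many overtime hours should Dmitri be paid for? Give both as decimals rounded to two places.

Regular 24.18 hours, overtime 1.28 hours

Tue: 8:48 AM–6:21 PM = 9 h 33 min; less 45 min break → 8 h 48 min
Wed: 8:09 AM–3:17 PM = 7 h 8 min; less 45 min break → 6 h 23 min
Thu: 8:31 AM–7:33 PM = 11 h 2 min; less 45 min break → 10 h 17 min
Tue reg 8 h 48 min / OT 0 h 0 min; Wed reg 6 h 23 min / OT 0 h 0 min; Thu reg 9 h 0 min / OT 1 h 17 min.
Totals: regular 24 h 11 min, overtime 1 h 17 min.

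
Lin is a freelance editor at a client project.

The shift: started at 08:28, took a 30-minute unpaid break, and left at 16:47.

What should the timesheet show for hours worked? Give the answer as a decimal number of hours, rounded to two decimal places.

7.82 hours

The shift: 08:28–16:47 = 8 h 19 min; less 30 min break → 7 h 49 min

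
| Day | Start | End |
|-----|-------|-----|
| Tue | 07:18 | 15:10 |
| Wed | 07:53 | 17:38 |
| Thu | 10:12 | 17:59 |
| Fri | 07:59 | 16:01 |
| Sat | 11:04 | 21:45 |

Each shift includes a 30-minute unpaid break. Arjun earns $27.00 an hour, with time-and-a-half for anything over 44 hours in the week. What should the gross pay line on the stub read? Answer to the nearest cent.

Tue: 07:18–15:10 = 7 h 52 min; less 30 min break → 7 h 22 min
Wed: 07:53–17:38 = 9 h 45 min; less 30 min break → 9 h 15 min
Thu: 10:12–17:59 = 7 h 47 min; less 30 min break → 7 h 17 min
Fri: 07:59–16:01 = 8 h 2 min; less 30 min break → 7 h 32 min
Sat: 11:04–21:45 = 10 h 41 min; less 30 min break → 10 h 11 min
Total worked: 41 h 37 min = 2497 min.
Regular 41 h 37 min = 2497 min at $27.00/h; overtime 0 h 0 min = 0 min at $40.50/h.
Pay = (2497 × $27.00 + 0 × $40.50) ÷ 60 = $1123.65.

$1123.65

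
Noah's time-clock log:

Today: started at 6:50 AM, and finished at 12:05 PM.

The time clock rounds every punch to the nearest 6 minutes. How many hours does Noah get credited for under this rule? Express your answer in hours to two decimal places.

Today: in 6:50 AM→6:48 AM, out 12:05 PM→12:06 PM; 5 h 18 min

5.30 hours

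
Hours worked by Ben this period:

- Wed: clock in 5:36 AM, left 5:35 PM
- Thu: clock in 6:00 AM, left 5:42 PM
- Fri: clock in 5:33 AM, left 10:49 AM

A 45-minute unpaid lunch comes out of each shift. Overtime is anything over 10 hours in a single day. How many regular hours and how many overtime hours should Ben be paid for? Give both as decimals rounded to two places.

Wed: 5:36 AM–5:35 PM = 11 h 59 min; less 45 min break → 11 h 14 min
Thu: 6:00 AM–5:42 PM = 11 h 42 min; less 45 min break → 10 h 57 min
Fri: 5:33 AM–10:49 AM = 5 h 16 min; less 45 min break → 4 h 31 min
Wed reg 10 h 0 min / OT 1 h 14 min; Thu reg 10 h 0 min / OT 0 h 57 min; Fri reg 4 h 31 min / OT 0 h 0 min.
Totals: regular 24 h 31 min, overtime 2 h 11 min.

Regular 24.52 hours, overtime 2.18 hours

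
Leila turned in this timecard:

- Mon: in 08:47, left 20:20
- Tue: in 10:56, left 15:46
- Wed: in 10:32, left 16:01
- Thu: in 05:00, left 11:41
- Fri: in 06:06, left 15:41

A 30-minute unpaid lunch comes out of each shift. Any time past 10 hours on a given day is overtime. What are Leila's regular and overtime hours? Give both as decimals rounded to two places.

Regular 34.58 hours, overtime 1.05 hours

Mon: 08:47–20:20 = 11 h 33 min; less 30 min break → 11 h 3 min
Tue: 10:56–15:46 = 4 h 50 min; less 30 min break → 4 h 20 min
Wed: 10:32–16:01 = 5 h 29 min; less 30 min break → 4 h 59 min
Thu: 05:00–11:41 = 6 h 41 min; less 30 min break → 6 h 11 min
Fri: 06:06–15:41 = 9 h 35 min; less 30 min break → 9 h 5 min
Mon reg 10 h 0 min / OT 1 h 3 min; Tue reg 4 h 20 min / OT 0 h 0 min; Wed reg 4 h 59 min / OT 0 h 0 min; Thu reg 6 h 11 min / OT 0 h 0 min; Fri reg 9 h 5 min / OT 0 h 0 min.
Totals: regular 34 h 35 min, overtime 1 h 3 min.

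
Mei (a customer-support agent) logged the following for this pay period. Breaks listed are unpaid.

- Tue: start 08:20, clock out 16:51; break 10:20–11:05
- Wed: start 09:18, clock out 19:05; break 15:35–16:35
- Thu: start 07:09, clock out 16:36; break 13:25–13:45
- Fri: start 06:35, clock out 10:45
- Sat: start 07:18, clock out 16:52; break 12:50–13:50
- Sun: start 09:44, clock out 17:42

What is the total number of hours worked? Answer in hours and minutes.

46 h 22 min

Tue: 08:20–16:51 = 8 h 31 min; less 45 min break → 7 h 46 min
Wed: 09:18–19:05 = 9 h 47 min; less 60 min break → 8 h 47 min
Thu: 07:09–16:36 = 9 h 27 min; less 20 min break → 9 h 7 min
Fri: 06:35–10:45 = 4 h 10 min
Sat: 07:18–16:52 = 9 h 34 min; less 60 min break → 8 h 34 min
Sun: 09:44–17:42 = 7 h 58 min
Total: 7 h 46 min + 8 h 47 min + 9 h 7 min + 4 h 10 min + 8 h 34 min + 7 h 58 min = 46 h 22 min.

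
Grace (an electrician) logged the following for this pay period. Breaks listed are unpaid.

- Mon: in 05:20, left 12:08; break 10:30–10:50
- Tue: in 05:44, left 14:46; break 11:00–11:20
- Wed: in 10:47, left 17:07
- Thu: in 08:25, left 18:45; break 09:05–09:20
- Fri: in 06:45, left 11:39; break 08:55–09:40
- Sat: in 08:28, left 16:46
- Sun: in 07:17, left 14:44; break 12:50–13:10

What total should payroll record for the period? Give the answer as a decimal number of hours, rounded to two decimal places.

Mon: 05:20–12:08 = 6 h 48 min; less 20 min break → 6 h 28 min
Tue: 05:44–14:46 = 9 h 2 min; less 20 min break → 8 h 42 min
Wed: 10:47–17:07 = 6 h 20 min
Thu: 08:25–18:45 = 10 h 20 min; less 15 min break → 10 h 5 min
Fri: 06:45–11:39 = 4 h 54 min; less 45 min break → 4 h 9 min
Sat: 08:28–16:46 = 8 h 18 min
Sun: 07:17–14:44 = 7 h 27 min; less 20 min break → 7 h 7 min
Total: 6 h 28 min + 8 h 42 min + 6 h 20 min + 10 h 5 min + 4 h 9 min + 8 h 18 min + 7 h 7 min = 51 h 9 min.

51.15 hours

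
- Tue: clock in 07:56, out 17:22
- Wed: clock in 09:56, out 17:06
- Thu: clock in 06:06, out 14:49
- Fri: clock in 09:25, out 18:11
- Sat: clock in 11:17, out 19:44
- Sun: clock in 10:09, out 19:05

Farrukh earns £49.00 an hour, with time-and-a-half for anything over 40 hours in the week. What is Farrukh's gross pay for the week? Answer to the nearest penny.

Tue: 07:56–17:22 = 9 h 26 min
Wed: 09:56–17:06 = 7 h 10 min
Thu: 06:06–14:49 = 8 h 43 min
Fri: 09:25–18:11 = 8 h 46 min
Sat: 11:17–19:44 = 8 h 27 min
Sun: 10:09–19:05 = 8 h 56 min
Total worked: 51 h 28 min = 3088 min.
Regular 40 h 0 min = 2400 min at £49.00/h; overtime 11 h 28 min = 688 min at £73.50/h.
Pay = (2400 × £49.00 + 688 × £73.50) ÷ 60 = £2802.80.

£2802.80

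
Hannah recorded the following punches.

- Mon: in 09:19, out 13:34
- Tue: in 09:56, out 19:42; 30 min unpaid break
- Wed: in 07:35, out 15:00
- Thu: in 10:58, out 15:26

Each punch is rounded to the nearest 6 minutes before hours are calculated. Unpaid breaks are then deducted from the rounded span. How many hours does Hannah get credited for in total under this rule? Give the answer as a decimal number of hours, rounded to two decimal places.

Mon: in 09:19→09:18, out 13:34→13:36; 4 h 18 min
Tue: in 09:56→09:54, out 19:42→19:42; 9 h 48 min − 30 min = 9 h 18 min
Wed: in 07:35→07:36, out 15:00→15:00; 7 h 24 min
Thu: in 10:58→11:00, out 15:26→15:24; 4 h 24 min
Total credited: 25 h 24 min.

25.40 hours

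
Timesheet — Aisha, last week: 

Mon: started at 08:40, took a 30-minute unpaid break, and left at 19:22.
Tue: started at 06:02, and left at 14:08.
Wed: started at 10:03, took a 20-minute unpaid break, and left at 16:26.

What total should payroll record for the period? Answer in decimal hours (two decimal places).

24.35 hours

Mon: 08:40–19:22 = 10 h 42 min; less 30 min break → 10 h 12 min
Tue: 06:02–14:08 = 8 h 6 min
Wed: 10:03–16:26 = 6 h 23 min; less 20 min break → 6 h 3 min
Total: 10 h 12 min + 8 h 6 min + 6 h 3 min = 24 h 21 min.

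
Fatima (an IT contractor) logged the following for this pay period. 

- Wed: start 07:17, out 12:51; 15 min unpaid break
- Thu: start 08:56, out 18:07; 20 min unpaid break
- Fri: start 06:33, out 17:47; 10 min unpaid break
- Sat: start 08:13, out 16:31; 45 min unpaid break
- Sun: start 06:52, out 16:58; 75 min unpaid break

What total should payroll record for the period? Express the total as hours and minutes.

Wed: 07:17–12:51 = 5 h 34 min; less 15 min break → 5 h 19 min
Thu: 08:56–18:07 = 9 h 11 min; less 20 min break → 8 h 51 min
Fri: 06:33–17:47 = 11 h 14 min; less 10 min break → 11 h 4 min
Sat: 08:13–16:31 = 8 h 18 min; less 45 min break → 7 h 33 min
Sun: 06:52–16:58 = 10 h 6 min; less 75 min break → 8 h 51 min
Total: 5 h 19 min + 8 h 51 min + 11 h 4 min + 7 h 33 min + 8 h 51 min = 41 h 38 min.

41 h 38 min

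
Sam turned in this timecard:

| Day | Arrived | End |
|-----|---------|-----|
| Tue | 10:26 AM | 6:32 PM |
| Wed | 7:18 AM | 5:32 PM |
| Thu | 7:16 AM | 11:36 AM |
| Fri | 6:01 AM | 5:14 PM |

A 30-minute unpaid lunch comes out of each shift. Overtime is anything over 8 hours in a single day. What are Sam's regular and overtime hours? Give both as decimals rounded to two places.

Tue: 10:26 AM–6:32 PM = 8 h 6 min; less 30 min break → 7 h 36 min
Wed: 7:18 AM–5:32 PM = 10 h 14 min; less 30 min break → 9 h 44 min
Thu: 7:16 AM–11:36 AM = 4 h 20 min; less 30 min break → 3 h 50 min
Fri: 6:01 AM–5:14 PM = 11 h 13 min; less 30 min break → 10 h 43 min
Tue reg 7 h 36 min / OT 0 h 0 min; Wed reg 8 h 0 min / OT 1 h 44 min; Thu reg 3 h 50 min / OT 0 h 0 min; Fri reg 8 h 0 min / OT 2 h 43 min.
Totals: regular 27 h 26 min, overtime 4 h 27 min.

Regular 27.43 hours, overtime 4.45 hours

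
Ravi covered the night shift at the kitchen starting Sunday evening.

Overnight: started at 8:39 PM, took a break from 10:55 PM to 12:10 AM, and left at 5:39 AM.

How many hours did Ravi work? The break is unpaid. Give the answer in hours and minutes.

Overnight: 8:39 PM → midnight = 3 h 21 min; midnight → 5:39 AM = 5 h 39 min; span 9 h 0 min; less 75 min break → 7 h 45 min

7 h 45 min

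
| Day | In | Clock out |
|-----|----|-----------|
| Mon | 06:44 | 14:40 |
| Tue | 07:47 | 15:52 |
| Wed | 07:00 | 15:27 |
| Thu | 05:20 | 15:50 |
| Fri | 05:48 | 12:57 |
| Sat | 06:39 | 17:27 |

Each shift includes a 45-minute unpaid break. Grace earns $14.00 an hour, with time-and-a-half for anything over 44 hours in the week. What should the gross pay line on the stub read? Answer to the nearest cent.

$708.75

Mon: 06:44–14:40 = 7 h 56 min; less 45 min break → 7 h 11 min
Tue: 07:47–15:52 = 8 h 5 min; less 45 min break → 7 h 20 min
Wed: 07:00–15:27 = 8 h 27 min; less 45 min break → 7 h 42 min
Thu: 05:20–15:50 = 10 h 30 min; less 45 min break → 9 h 45 min
Fri: 05:48–12:57 = 7 h 9 min; less 45 min break → 6 h 24 min
Sat: 06:39–17:27 = 10 h 48 min; less 45 min break → 10 h 3 min
Total worked: 48 h 25 min = 2905 min.
Regular 44 h 0 min = 2640 min at $14.00/h; overtime 4 h 25 min = 265 min at $21.00/h.
Pay = (2640 × $14.00 + 265 × $21.00) ÷ 60 = $708.75.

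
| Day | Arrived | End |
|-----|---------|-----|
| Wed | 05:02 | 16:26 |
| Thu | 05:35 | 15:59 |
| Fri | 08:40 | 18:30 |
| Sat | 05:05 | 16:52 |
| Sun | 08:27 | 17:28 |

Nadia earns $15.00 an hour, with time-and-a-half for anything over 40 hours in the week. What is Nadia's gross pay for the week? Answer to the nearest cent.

Wed: 05:02–16:26 = 11 h 24 min
Thu: 05:35–15:59 = 10 h 24 min
Fri: 08:40–18:30 = 9 h 50 min
Sat: 05:05–16:52 = 11 h 47 min
Sun: 08:27–17:28 = 9 h 1 min
Total worked: 52 h 26 min = 3146 min.
Regular 40 h 0 min = 2400 min at $15.00/h; overtime 12 h 26 min = 746 min at $22.50/h.
Pay = (2400 × $15.00 + 746 × $22.50) ÷ 60 = $879.75.

$879.75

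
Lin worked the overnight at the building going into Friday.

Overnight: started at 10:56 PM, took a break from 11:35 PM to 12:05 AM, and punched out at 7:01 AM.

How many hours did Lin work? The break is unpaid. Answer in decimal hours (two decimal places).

7.58 hours

Overnight: 10:56 PM → midnight = 1 h 4 min; midnight → 7:01 AM = 7 h 1 min; span 8 h 5 min; less 30 min break → 7 h 35 min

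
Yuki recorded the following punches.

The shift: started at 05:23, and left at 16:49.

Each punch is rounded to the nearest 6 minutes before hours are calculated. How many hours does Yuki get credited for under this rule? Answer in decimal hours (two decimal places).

The shift: in 05:23→05:24, out 16:49→16:48; 11 h 24 min

11.40 hours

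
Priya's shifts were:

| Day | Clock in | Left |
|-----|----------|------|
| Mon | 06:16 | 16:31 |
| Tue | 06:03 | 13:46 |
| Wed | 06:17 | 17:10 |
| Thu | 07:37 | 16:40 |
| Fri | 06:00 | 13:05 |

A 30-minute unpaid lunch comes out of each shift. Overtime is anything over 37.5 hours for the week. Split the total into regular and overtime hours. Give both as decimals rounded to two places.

Mon: 06:16–16:31 = 10 h 15 min; less 30 min break → 9 h 45 min
Tue: 06:03–13:46 = 7 h 43 min; less 30 min break → 7 h 13 min
Wed: 06:17–17:10 = 10 h 53 min; less 30 min break → 10 h 23 min
Thu: 07:37–16:40 = 9 h 3 min; less 30 min break → 8 h 33 min
Fri: 06:00–13:05 = 7 h 5 min; less 30 min break → 6 h 35 min
Total worked: 42 h 29 min = 42.48 h.
Threshold 37.5 h → overtime 4 h 59 min, regular 37 h 30 min.

Regular 37.50 hours, overtime 4.98 hours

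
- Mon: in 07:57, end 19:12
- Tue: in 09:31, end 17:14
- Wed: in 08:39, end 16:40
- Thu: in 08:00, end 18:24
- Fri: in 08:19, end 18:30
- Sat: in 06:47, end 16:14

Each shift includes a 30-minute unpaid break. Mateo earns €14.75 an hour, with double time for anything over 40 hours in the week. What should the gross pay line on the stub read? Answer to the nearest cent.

€1003.49

Mon: 07:57–19:12 = 11 h 15 min; less 30 min break → 10 h 45 min
Tue: 09:31–17:14 = 7 h 43 min; less 30 min break → 7 h 13 min
Wed: 08:39–16:40 = 8 h 1 min; less 30 min break → 7 h 31 min
Thu: 08:00–18:24 = 10 h 24 min; less 30 min break → 9 h 54 min
Fri: 08:19–18:30 = 10 h 11 min; less 30 min break → 9 h 41 min
Sat: 06:47–16:14 = 9 h 27 min; less 30 min break → 8 h 57 min
Total worked: 54 h 1 min = 3241 min.
Regular 40 h 0 min = 2400 min at €14.75/h; overtime 14 h 1 min = 841 min at €29.50/h.
Pay = (2400 × €14.75 + 841 × €29.50) ÷ 60 = €1003.49.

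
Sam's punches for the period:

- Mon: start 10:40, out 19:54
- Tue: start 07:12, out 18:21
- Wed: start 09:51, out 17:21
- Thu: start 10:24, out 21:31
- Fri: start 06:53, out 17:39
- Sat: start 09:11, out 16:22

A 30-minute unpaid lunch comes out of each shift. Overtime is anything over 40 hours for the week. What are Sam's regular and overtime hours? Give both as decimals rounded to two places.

Regular 40.00 hours, overtime 13.95 hours

Mon: 10:40–19:54 = 9 h 14 min; less 30 min break → 8 h 44 min
Tue: 07:12–18:21 = 11 h 9 min; less 30 min break → 10 h 39 min
Wed: 09:51–17:21 = 7 h 30 min; less 30 min break → 7 h 0 min
Thu: 10:24–21:31 = 11 h 7 min; less 30 min break → 10 h 37 min
Fri: 06:53–17:39 = 10 h 46 min; less 30 min break → 10 h 16 min
Sat: 09:11–16:22 = 7 h 11 min; less 30 min break → 6 h 41 min
Total worked: 53 h 57 min = 53.95 h.
Threshold 40 h → overtime 13 h 57 min, regular 40 h 0 min.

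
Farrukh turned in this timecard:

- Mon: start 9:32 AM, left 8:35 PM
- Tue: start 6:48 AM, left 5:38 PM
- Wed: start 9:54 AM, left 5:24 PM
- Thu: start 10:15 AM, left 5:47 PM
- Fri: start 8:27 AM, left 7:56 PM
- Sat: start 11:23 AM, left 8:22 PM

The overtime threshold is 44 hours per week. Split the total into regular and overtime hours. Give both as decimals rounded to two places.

Regular 44.00 hours, overtime 13.38 hours

Mon: 9:32 AM–8:35 PM = 11 h 3 min
Tue: 6:48 AM–5:38 PM = 10 h 50 min
Wed: 9:54 AM–5:24 PM = 7 h 30 min
Thu: 10:15 AM–5:47 PM = 7 h 32 min
Fri: 8:27 AM–7:56 PM = 11 h 29 min
Sat: 11:23 AM–8:22 PM = 8 h 59 min
Total worked: 57 h 23 min = 57.38 h.
Threshold 44 h → overtime 13 h 23 min, regular 44 h 0 min.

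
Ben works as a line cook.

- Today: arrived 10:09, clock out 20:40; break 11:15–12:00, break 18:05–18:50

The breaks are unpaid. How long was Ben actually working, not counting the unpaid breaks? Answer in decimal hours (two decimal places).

Today: 10:09–20:40 = 10 h 31 min; less 90 min break → 9 h 1 min

9.02 hours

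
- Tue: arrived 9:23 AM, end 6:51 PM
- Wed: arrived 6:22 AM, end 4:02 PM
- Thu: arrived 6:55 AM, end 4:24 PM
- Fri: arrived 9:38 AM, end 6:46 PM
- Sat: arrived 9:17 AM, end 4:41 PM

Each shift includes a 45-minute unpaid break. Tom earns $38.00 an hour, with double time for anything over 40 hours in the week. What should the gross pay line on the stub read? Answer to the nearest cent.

$1626.40

Tue: 9:23 AM–6:51 PM = 9 h 28 min; less 45 min break → 8 h 43 min
Wed: 6:22 AM–4:02 PM = 9 h 40 min; less 45 min break → 8 h 55 min
Thu: 6:55 AM–4:24 PM = 9 h 29 min; less 45 min break → 8 h 44 min
Fri: 9:38 AM–6:46 PM = 9 h 8 min; less 45 min break → 8 h 23 min
Sat: 9:17 AM–4:41 PM = 7 h 24 min; less 45 min break → 6 h 39 min
Total worked: 41 h 24 min = 2484 min.
Regular 40 h 0 min = 2400 min at $38.00/h; overtime 1 h 24 min = 84 min at $76.00/h.
Pay = (2400 × $38.00 + 84 × $76.00) ÷ 60 = $1626.40.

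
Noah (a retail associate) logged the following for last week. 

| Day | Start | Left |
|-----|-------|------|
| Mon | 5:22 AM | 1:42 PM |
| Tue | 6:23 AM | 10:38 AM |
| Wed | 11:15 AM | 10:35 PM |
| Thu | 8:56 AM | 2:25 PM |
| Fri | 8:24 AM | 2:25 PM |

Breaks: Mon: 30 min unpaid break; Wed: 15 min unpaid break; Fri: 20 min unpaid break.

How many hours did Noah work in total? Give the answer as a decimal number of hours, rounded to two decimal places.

34.33 hours

Mon: 5:22 AM–1:42 PM = 8 h 20 min; less 30 min break → 7 h 50 min
Tue: 6:23 AM–10:38 AM = 4 h 15 min
Wed: 11:15 AM–10:35 PM = 11 h 20 min; less 15 min break → 11 h 5 min
Thu: 8:56 AM–2:25 PM = 5 h 29 min
Fri: 8:24 AM–2:25 PM = 6 h 1 min; less 20 min break → 5 h 41 min
Total: 7 h 50 min + 4 h 15 min + 11 h 5 min + 5 h 29 min + 5 h 41 min = 34 h 20 min.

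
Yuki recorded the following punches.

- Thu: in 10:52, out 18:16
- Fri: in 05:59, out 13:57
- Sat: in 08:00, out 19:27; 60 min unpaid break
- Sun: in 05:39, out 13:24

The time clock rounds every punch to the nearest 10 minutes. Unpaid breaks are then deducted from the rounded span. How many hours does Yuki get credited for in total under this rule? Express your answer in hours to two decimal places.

33.67 hours

Thu: in 10:52→10:50, out 18:16→18:20; 7 h 30 min
Fri: in 05:59→06:00, out 13:57→14:00; 8 h 0 min
Sat: in 08:00→08:00, out 19:27→19:30; 11 h 30 min − 60 min = 10 h 30 min
Sun: in 05:39→05:40, out 13:24→13:20; 7 h 40 min
Total credited: 33 h 40 min.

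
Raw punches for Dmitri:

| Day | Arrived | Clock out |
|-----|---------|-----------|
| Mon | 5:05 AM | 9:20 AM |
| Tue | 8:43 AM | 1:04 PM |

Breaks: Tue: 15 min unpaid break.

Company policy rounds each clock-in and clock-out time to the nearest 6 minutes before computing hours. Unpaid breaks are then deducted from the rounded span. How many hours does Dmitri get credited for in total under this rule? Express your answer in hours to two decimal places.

Mon: in 5:05 AM→5:06 AM, out 9:20 AM→9:18 AM; 4 h 12 min
Tue: in 8:43 AM→8:42 AM, out 1:04 PM→1:06 PM; 4 h 24 min − 15 min = 4 h 9 min
Total credited: 8 h 21 min.

8.35 hours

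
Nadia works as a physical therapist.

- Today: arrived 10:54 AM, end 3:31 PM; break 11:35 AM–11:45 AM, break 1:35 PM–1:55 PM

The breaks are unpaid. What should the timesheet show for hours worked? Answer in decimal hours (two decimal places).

4.12 hours

Today: 10:54 AM–3:31 PM = 4 h 37 min; less 30 min break → 4 h 7 min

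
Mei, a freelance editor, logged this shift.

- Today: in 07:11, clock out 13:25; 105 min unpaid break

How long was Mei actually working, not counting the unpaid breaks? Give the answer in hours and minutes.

Today: 07:11–13:25 = 6 h 14 min; less 105 min break → 4 h 29 min

4 h 29 min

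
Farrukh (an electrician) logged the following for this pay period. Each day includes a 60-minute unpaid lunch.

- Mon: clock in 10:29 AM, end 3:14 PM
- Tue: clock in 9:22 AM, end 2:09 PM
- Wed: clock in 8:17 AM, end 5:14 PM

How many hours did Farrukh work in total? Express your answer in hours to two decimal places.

Mon: 10:29 AM–3:14 PM = 4 h 45 min; less 60 min break → 3 h 45 min
Tue: 9:22 AM–2:09 PM = 4 h 47 min; less 60 min break → 3 h 47 min
Wed: 8:17 AM–5:14 PM = 8 h 57 min; less 60 min break → 7 h 57 min
Total: 3 h 45 min + 3 h 47 min + 7 h 57 min = 15 h 29 min.

15.48 hours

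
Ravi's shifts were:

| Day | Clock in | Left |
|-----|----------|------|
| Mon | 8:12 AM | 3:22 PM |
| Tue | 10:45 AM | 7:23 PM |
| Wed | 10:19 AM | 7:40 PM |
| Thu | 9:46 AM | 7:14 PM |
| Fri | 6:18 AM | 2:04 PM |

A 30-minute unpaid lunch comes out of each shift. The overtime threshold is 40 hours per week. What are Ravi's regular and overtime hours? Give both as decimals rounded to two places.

Mon: 8:12 AM–3:22 PM = 7 h 10 min; less 30 min break → 6 h 40 min
Tue: 10:45 AM–7:23 PM = 8 h 38 min; less 30 min break → 8 h 8 min
Wed: 10:19 AM–7:40 PM = 9 h 21 min; less 30 min break → 8 h 51 min
Thu: 9:46 AM–7:14 PM = 9 h 28 min; less 30 min break → 8 h 58 min
Fri: 6:18 AM–2:04 PM = 7 h 46 min; less 30 min break → 7 h 16 min
Total worked: 39 h 53 min = 39.88 h.
Threshold 40 h → overtime 0 h 0 min, regular 39 h 53 min.

Regular 39.88 hours, overtime 0.00 hours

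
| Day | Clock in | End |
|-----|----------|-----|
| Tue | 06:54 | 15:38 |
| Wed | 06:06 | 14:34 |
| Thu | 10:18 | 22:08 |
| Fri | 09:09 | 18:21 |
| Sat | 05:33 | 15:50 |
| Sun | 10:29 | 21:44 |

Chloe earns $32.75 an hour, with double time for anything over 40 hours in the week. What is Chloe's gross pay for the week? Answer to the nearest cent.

Tue: 06:54–15:38 = 8 h 44 min
Wed: 06:06–14:34 = 8 h 28 min
Thu: 10:18–22:08 = 11 h 50 min
Fri: 09:09–18:21 = 9 h 12 min
Sat: 05:33–15:50 = 10 h 17 min
Sun: 10:29–21:44 = 11 h 15 min
Total worked: 59 h 46 min = 3586 min.
Regular 40 h 0 min = 2400 min at $32.75/h; overtime 19 h 46 min = 1186 min at $65.50/h.
Pay = (2400 × $32.75 + 1186 × $65.50) ÷ 60 = $2604.72.

$2604.72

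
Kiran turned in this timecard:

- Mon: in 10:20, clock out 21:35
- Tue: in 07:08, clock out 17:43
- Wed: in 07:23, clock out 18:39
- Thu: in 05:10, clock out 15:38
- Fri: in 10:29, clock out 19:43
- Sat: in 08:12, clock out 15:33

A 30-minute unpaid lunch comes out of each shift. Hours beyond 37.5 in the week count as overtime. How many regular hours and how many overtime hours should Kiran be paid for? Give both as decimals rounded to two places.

Mon: 10:20–21:35 = 11 h 15 min; less 30 min break → 10 h 45 min
Tue: 07:08–17:43 = 10 h 35 min; less 30 min break → 10 h 5 min
Wed: 07:23–18:39 = 11 h 16 min; less 30 min break → 10 h 46 min
Thu: 05:10–15:38 = 10 h 28 min; less 30 min break → 9 h 58 min
Fri: 10:29–19:43 = 9 h 14 min; less 30 min break → 8 h 44 min
Sat: 08:12–15:33 = 7 h 21 min; less 30 min break → 6 h 51 min
Total worked: 57 h 9 min = 57.15 h.
Threshold 37.5 h → overtime 19 h 39 min, regular 37 h 30 min.

Regular 37.50 hours, overtime 19.65 hours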